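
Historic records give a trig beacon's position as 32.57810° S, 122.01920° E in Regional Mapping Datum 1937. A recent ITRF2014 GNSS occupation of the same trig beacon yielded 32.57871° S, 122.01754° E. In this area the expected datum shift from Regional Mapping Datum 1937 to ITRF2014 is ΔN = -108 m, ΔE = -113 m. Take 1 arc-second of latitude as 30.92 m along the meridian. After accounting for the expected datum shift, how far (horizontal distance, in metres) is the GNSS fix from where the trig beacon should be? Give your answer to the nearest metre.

Observed coordinate differences: Δφ = -0.00061°, Δλ = -0.00166°.
Converting to metres (1° lat = 111312 m, cos φ = 0.842658): observed ΔN = -67.9 m, observed ΔE = -155.7 m.
Subtracting the expected shift leaves a residual of -67.9 − (-108) = 40.1 m north and -155.7 − (-113) = -42.7 m east.
Residual distance = √(40.1² + (-42.7)²) = 58.6 m.

59 m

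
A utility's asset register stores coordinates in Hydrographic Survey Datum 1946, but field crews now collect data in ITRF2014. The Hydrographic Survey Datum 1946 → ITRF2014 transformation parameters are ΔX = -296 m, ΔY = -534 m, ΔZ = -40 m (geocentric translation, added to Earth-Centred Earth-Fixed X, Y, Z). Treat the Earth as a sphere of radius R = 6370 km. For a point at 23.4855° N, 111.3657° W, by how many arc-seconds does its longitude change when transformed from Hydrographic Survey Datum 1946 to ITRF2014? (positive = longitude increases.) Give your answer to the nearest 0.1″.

sin φ = 0.398517, cos φ = 0.917161, sin λ = -0.931274, cos λ = -0.364319.
East component: ΔE = −sin λ·ΔX + cos λ·ΔY = −(-0.931274)(-296) + (-0.364319)(-534) = -81.11 m.
1° of latitude spans πR/180 = 111177 m; at latitude φ, 1° of longitude spans that × cos φ = 101967.6 m, so Δλ = -81.11 / 101967.6 × 3600 = -2.864″.

Δλ = -2.9″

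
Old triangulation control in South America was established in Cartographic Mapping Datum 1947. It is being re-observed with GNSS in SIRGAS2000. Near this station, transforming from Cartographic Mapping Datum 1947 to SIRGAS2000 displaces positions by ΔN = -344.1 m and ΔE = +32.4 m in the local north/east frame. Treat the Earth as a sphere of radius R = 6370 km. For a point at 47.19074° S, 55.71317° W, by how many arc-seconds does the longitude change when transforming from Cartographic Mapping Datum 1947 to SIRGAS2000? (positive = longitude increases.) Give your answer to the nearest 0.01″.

Δλ = 1.54″

At latitude -47.19074°, cos φ = 0.679560.
One radian of longitude at latitude φ spans R cos φ, so Δλ = ΔE / (R cos φ) = 32.4 / (6370000 × 0.679560) = 7.4848e-06 rad = 1.544″.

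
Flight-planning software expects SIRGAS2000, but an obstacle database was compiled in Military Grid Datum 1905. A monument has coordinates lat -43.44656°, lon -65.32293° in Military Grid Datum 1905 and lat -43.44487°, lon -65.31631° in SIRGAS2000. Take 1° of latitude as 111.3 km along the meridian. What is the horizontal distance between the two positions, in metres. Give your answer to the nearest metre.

Δφ = -43.44487° − -43.44656° = +0.00169°; Δλ = -65.31631° − -65.32293° = +0.00662°.
ΔN = Δφ × 111300 = 188.1 m; ΔE = Δλ × 111300 × cos(-43.44656°) = +0.00662 × 111300 × 0.726016 = 534.9 m.
Distance = √(ΔE² + ΔN²) = √(534.9² + 188.1²) = 567.0 m.

567 m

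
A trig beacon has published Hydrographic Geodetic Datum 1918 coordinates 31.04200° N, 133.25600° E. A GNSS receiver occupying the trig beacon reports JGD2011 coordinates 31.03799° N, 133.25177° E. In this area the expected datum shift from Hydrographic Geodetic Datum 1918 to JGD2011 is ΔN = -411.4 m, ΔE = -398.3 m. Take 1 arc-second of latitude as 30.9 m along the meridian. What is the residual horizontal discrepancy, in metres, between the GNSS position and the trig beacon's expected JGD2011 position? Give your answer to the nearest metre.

Observed coordinate differences: Δφ = -0.00401°, Δλ = -0.00423°.
Converting to metres (1° lat = 111240 m, cos φ = 0.856790): observed ΔN = -446.1 m, observed ΔE = -403.2 m.
Subtracting the expected shift leaves a residual of -446.1 − (-411.4) = -34.7 m north and -403.2 − (-398.3) = -4.9 m east.
Residual distance = √((-34.7)² + (-4.9)²) = 35.0 m.

35 m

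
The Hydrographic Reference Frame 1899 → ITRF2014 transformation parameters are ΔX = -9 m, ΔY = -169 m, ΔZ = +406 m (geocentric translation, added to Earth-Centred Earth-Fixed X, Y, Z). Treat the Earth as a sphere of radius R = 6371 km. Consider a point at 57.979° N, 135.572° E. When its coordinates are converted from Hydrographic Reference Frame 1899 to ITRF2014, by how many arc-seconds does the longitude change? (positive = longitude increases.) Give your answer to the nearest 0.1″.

Δλ = 7.8″

sin φ = 0.847854, cos φ = 0.530230, sin λ = 0.700012, cos λ = -0.714131.
East component: ΔE = −sin λ·ΔX + cos λ·ΔY = −(0.700012)(-9) + (-0.714131)(-169) = 126.99 m.
1° of latitude spans πR/180 = 111195 m; at latitude φ, 1° of longitude spans that × cos φ = 58958.9 m, so Δλ = 126.99 / 58958.9 × 3600 = 7.754″.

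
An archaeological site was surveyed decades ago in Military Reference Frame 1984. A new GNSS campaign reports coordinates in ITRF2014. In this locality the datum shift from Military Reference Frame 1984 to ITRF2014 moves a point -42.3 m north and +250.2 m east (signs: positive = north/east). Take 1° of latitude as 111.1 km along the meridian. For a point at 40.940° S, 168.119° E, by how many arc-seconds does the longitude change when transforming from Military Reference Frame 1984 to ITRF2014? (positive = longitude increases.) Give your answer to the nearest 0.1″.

At latitude -40.940°, cos φ = 0.755396.
1° of longitude at this latitude = 111.1 × cos φ = 83.92 km, so Δλ = 250.2 / 83924.5 = 0.0029813° = 10.733″.

Δλ = 10.7″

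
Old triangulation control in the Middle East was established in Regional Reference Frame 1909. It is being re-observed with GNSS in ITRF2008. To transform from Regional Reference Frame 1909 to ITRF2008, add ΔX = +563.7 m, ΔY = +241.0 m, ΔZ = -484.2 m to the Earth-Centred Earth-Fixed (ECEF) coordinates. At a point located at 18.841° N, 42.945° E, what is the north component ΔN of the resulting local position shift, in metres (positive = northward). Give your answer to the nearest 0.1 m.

ΔN = -644.5 m

At φ = 18.841°, λ = 42.945°: sin φ = 0.322943, cos φ = 0.946418, sin λ = 0.681296, cos λ = 0.732008.
ΔN = −sin φ cos λ·ΔX − sin φ sin λ·ΔY + cos φ·ΔZ = −(0.322943)(0.732008)(563.7) − (0.322943)(0.681296)(241.0) + (0.946418)(-484.2) = -644.54 m.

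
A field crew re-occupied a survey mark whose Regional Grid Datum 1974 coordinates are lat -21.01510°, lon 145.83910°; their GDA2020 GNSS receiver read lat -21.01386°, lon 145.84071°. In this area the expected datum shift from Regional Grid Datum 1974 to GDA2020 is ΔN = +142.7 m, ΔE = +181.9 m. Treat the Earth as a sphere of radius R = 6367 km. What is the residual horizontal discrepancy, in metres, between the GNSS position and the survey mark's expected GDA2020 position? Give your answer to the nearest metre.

16 m

Observed coordinate differences: Δφ = +0.00124°, Δλ = +0.00161°.
Converting to metres (1° lat = 111125 m, cos φ = 0.933486): observed ΔN = 137.8 m, observed ΔE = 167.0 m.
Subtracting the expected shift leaves a residual of 137.8 − (142.7) = -4.9 m north and 167.0 − (181.9) = -14.9 m east.
Residual distance = √((-4.9)² + (-14.9)²) = 15.7 m.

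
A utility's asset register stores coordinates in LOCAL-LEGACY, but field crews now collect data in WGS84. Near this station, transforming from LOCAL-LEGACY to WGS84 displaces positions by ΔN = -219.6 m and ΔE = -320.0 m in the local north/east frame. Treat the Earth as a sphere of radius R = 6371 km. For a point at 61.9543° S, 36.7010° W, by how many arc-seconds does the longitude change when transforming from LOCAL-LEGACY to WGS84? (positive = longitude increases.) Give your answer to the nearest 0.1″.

Δλ = -22.0″

At latitude -61.9543°, cos φ = 0.470176.
One radian of longitude at latitude φ spans R cos φ, so Δλ = ΔE / (R cos φ) = -320.0 / (6371000 × 0.470176) = -1.0683e-04 rad = -22.035″.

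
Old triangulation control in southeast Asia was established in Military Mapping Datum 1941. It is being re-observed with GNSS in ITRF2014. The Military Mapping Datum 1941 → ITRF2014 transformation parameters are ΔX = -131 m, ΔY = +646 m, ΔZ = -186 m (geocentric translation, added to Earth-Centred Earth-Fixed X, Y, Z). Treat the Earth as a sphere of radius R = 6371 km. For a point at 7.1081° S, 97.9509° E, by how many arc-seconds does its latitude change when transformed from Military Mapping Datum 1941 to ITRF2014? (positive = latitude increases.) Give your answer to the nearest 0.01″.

sin φ = -0.123742, cos φ = 0.992314, sin λ = 0.990387, cos λ = -0.138324.
North component: ΔN = −sin φ cos λ·ΔX − sin φ sin λ·ΔY + cos φ·ΔZ = −(-0.123742)(-0.138324)(-131) − (-0.123742)(0.990387)(646) + (0.992314)(-186) = -103.16 m.
1° of latitude spans πR/180 = 111195 m, so Δφ = -103.16 / 111195 × 3600 = -3.340″.

Δφ = -3.34″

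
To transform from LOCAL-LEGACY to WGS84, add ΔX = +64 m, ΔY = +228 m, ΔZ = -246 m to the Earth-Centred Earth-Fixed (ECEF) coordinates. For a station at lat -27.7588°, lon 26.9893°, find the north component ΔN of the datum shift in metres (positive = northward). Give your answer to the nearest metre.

The local north axis is (−sin φ cos λ, −sin φ sin λ, cos φ), giving ΔN = 26.562 + 48.192 − 217.689 = -142.94 m.

ΔN = -143 m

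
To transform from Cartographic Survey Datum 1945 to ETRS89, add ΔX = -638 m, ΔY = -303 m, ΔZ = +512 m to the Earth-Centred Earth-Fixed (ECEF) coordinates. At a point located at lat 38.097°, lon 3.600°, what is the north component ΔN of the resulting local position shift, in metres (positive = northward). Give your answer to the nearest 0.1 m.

ΔN = 807.5 m

The local north axis is (−sin φ cos λ, −sin φ sin λ, cos φ), giving ΔN = 392.866 + 11.739 + 402.927 = 807.53 m.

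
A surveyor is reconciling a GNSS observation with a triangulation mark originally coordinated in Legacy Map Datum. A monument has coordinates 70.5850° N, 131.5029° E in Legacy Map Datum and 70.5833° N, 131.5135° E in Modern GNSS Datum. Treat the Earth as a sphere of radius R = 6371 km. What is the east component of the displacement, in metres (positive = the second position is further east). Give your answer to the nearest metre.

ΔE = 392 m

Δφ = 70.5833° − 70.5850° = -0.0017°; Δλ = 131.5135° − 131.5029° = +0.0106°.
1° along a meridian = πR/180 = 111195 m.
ΔN = Δφ × 111195 = -189.0 m; ΔE = Δλ × 111195 × cos(70.5850°) = +0.0106 × 111195 × 0.332408 = 391.8 m.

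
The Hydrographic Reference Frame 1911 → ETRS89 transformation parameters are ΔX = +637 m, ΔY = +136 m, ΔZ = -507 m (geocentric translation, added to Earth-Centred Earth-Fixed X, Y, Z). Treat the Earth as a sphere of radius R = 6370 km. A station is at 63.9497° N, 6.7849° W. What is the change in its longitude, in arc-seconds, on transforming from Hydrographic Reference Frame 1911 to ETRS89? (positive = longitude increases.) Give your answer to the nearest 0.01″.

Δλ = 15.51″

sin φ = 0.898409, cos φ = 0.439160, sin λ = -0.118142, cos λ = 0.992997.
East component: ΔE = −sin λ·ΔX + cos λ·ΔY = −(-0.118142)(637) + (0.992997)(136) = 210.30 m.
1° of latitude spans πR/180 = 111177 m; at latitude φ, 1° of longitude spans that × cos φ = 48824.7 m, so Δλ = 210.30 / 48824.7 × 3600 = 15.506″.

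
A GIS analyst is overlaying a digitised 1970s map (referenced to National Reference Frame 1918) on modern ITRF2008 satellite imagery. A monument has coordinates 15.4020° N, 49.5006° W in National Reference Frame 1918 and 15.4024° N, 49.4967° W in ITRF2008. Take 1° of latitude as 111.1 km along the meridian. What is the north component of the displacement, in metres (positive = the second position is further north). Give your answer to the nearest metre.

ΔN = 44 m

Δφ = 15.4024° − 15.4020° = +0.0004°; Δλ = -49.4967° − -49.5006° = +0.0039°.
ΔN = Δφ × 111100 = 44.4 m; ΔE = Δλ × 111100 × cos(15.4020°) = +0.0039 × 111100 × 0.964086 = 417.7 m.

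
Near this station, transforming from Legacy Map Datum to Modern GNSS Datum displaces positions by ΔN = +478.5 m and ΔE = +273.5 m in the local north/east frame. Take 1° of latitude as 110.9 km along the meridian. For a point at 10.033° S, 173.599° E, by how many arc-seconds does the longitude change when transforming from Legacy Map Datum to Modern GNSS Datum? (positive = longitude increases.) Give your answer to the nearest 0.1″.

At latitude -10.033°, cos φ = 0.984708.
1° of longitude at this latitude = 110.9 × cos φ = 109.20 km, so Δλ = 273.5 / 109204.1 = 0.0025045° = 9.016″.

Δλ = 9.0″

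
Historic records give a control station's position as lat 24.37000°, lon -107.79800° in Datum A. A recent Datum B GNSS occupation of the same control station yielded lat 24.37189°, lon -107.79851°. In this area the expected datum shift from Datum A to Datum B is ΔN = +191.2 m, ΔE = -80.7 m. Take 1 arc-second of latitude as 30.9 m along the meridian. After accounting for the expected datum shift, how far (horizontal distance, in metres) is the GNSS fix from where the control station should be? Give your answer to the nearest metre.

35 m

Observed coordinate differences: Δφ = +0.00189°, Δλ = -0.00051°.
Converting to metres (1° lat = 111240 m, cos φ = 0.910900): observed ΔN = 210.2 m, observed ΔE = -51.7 m.
Subtracting the expected shift leaves a residual of 210.2 − (191.2) = 19.0 m north and -51.7 − (-80.7) = 29.0 m east.
Residual distance = √(19.0² + 29.0²) = 34.7 m.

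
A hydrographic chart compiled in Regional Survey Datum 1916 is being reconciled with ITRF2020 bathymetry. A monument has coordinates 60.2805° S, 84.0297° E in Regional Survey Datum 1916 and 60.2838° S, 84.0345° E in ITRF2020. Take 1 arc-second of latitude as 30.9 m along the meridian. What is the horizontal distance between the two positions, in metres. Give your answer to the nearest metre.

Δφ = -60.2838° − -60.2805° = -0.0033°; Δλ = 84.0345° − 84.0297° = +0.0048°.
1° of latitude = 3600 × 30.90 = 111240 m.
ΔN = Δφ × 111240 = -367.1 m; ΔE = Δλ × 111240 × cos(-60.2805°) = +0.0048 × 111240 × 0.495754 = 264.7 m.
Distance = √(ΔE² + ΔN²) = √(264.7² + (-367.1)²) = 452.6 m.

453 m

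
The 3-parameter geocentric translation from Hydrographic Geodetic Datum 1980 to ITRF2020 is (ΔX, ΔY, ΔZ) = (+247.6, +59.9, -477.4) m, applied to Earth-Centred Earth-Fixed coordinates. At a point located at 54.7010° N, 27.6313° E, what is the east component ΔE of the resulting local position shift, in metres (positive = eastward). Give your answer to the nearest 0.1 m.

ΔE = -61.8 m

The local east axis at (φ, λ) is (−sin λ, cos λ, 0), so ΔE = −sin(27.6313°)·247.6 + cos(27.6313°)·59.9 = -61.76 m.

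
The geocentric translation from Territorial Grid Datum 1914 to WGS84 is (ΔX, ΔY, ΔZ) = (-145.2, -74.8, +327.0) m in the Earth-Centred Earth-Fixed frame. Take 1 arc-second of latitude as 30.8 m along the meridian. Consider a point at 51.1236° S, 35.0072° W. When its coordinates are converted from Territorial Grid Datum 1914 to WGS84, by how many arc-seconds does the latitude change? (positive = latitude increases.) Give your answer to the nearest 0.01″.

sin φ = -0.778502, cos φ = 0.627642, sin λ = -0.573679, cos λ = 0.819080.
North component: ΔN = −sin φ cos λ·ΔX − sin φ sin λ·ΔY + cos φ·ΔZ = −(-0.778502)(0.819080)(-145.2) − (-0.778502)(-0.573679)(-74.8) + (0.627642)(327.0) = 146.06 m.
1° of latitude spans 3600 × 30.80 = 110880 m, so Δφ = 146.06 / 110880 × 3600 = 4.742″.

Δφ = 4.74″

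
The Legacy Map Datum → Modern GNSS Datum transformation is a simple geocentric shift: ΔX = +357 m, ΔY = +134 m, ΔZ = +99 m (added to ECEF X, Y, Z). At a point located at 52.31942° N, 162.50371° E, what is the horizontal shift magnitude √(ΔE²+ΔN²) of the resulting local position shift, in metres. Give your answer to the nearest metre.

380 m

At φ = 52.31942°, λ = 162.50371°: sin φ = 0.791431, cos φ = 0.611259, sin λ = 0.300644, cos λ = -0.953736.
ΔE = −sin λ·ΔX + cos λ·ΔY = −(0.300644)·(357) + (-0.953736)·(134) = -235.13 m.
ΔN = −sin φ cos λ·ΔX − sin φ sin λ·ΔY + cos φ·ΔZ = −(0.791431)(-0.953736)(357) − (0.791431)(0.300644)(134) + (0.611259)(99) = 298.10 m.
Horizontal magnitude = √(ΔE² + ΔN²) = √((-235.13)² + 298.10²) = 379.67 m.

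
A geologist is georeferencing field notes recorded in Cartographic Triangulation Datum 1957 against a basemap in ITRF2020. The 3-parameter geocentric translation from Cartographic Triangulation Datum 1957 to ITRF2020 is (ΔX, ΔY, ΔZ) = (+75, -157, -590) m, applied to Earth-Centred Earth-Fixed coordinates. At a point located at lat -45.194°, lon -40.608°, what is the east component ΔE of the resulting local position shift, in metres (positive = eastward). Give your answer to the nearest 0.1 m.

ΔE = -70.4 m

At φ = -45.194°, λ = -40.608°: sin φ = -0.709497, cos φ = 0.704709, sin λ = -0.650880, cos λ = 0.759180.
ΔE = −sin λ·ΔX + cos λ·ΔY = −(-0.650880)·(75) + (0.759180)·(-157) = -70.38 m.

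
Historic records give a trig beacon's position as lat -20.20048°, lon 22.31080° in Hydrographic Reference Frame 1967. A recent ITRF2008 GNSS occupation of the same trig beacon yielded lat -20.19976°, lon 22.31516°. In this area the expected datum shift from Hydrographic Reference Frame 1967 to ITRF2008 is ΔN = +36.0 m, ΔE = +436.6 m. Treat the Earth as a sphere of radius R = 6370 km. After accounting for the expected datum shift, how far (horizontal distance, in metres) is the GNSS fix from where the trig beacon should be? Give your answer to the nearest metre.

48 m

Observed coordinate differences: Δφ = +0.00072°, Δλ = +0.00436°.
Converting to metres (1° lat = 111177 m, cos φ = 0.938490): observed ΔN = 80.0 m, observed ΔE = 454.9 m.
Subtracting the expected shift leaves a residual of 80.0 − (36.0) = 44.0 m north and 454.9 − (436.6) = 18.3 m east.
Residual distance = √(44.0² + 18.3²) = 47.7 m.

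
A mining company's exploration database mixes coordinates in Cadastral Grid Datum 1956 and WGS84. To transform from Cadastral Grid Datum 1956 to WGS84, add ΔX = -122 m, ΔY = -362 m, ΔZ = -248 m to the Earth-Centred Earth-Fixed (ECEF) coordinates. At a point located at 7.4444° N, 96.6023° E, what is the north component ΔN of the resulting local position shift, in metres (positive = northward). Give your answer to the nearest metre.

ΔN = -201 m

At φ = 7.4444°, λ = 96.6023°: sin φ = 0.129564, cos φ = 0.991571, sin λ = 0.993368, cos λ = -0.114977.
ΔN = −sin φ cos λ·ΔX − sin φ sin λ·ΔY + cos φ·ΔZ = −(0.129564)(-0.114977)(-122) − (0.129564)(0.993368)(-362) + (0.991571)(-248) = -201.14 m.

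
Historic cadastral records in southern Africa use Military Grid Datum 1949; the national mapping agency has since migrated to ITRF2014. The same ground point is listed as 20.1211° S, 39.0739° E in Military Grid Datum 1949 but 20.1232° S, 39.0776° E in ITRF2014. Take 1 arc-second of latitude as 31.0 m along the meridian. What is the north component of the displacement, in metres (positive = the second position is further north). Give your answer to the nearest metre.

Δφ = -20.1232° − -20.1211° = -0.0021°; Δλ = 39.0776° − 39.0739° = +0.0037°.
1° of latitude = 3600 × 31.00 = 111600 m.
ΔN = Δφ × 111600 = -234.4 m; ΔE = Δλ × 111600 × cos(-20.1211°) = +0.0037 × 111600 × 0.938968 = 387.7 m.

ΔN = -234 m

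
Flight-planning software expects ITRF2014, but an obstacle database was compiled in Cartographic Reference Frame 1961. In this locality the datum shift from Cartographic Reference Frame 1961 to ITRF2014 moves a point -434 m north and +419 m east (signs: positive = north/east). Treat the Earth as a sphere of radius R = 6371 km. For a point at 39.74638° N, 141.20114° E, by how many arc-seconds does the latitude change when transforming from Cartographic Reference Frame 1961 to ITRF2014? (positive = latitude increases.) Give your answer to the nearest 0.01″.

Δφ = -14.05″

On a sphere of radius R, 1 rad of latitude = R, so Δφ = ΔN / R = -434.0 / 6371000 = -6.8121e-05 rad = -14.051″.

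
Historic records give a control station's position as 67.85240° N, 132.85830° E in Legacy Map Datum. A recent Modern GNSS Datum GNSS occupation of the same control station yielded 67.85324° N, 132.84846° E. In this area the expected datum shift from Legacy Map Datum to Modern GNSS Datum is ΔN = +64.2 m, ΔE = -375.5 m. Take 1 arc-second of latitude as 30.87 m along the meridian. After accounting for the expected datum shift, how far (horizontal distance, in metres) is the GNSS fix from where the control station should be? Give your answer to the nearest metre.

Observed coordinate differences: Δφ = +0.00084°, Δλ = -0.00984°.
Converting to metres (1° lat = 111132 m, cos φ = 0.376994): observed ΔN = 93.4 m, observed ΔE = -412.3 m.
Subtracting the expected shift leaves a residual of 93.4 − (64.2) = 29.2 m north and -412.3 − (-375.5) = -36.8 m east.
Residual distance = √(29.2² + (-36.8)²) = 46.9 m.

47 m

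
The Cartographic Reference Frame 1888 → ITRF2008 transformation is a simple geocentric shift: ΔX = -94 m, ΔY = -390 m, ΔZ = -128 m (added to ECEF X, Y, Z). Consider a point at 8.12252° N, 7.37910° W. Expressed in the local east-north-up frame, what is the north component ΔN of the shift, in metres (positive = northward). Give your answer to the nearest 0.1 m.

ΔN = -120.6 m

At φ = 8.12252°, λ = -7.37910°: sin φ = 0.141290, cos φ = 0.989968, sin λ = -0.128434, cos λ = 0.991718.
ΔN = −sin φ cos λ·ΔX − sin φ sin λ·ΔY + cos φ·ΔZ = −(0.141290)(0.991718)(-94) − (0.141290)(-0.128434)(-390) + (0.989968)(-128) = -120.62 m.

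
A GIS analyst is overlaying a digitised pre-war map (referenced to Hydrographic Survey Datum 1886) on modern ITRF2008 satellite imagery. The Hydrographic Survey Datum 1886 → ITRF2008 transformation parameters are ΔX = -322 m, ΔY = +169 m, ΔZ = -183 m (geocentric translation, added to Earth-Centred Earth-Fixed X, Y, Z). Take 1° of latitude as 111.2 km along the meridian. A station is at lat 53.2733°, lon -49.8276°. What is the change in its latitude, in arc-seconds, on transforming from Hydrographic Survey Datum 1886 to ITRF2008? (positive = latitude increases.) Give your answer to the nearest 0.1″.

sin φ = 0.801497, cos φ = 0.597999, sin λ = -0.764107, cos λ = 0.645090.
North component: ΔN = −sin φ cos λ·ΔX − sin φ sin λ·ΔY + cos φ·ΔZ = −(0.801497)(0.645090)(-322) − (0.801497)(-0.764107)(169) + (0.597999)(-183) = 160.55 m.
1° of latitude spans 111200 m, so Δφ = 160.55 / 111200 × 3600 = 5.198″.

Δφ = 5.2″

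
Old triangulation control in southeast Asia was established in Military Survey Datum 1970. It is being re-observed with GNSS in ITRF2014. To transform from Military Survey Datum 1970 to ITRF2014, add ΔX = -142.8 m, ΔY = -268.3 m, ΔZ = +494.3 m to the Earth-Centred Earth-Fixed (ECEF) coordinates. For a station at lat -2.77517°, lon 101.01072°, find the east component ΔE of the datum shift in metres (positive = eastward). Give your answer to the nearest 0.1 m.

ΔE = 191.4 m

The local east axis at (φ, λ) is (−sin λ, cos λ, 0), so ΔE = −sin(101.01072°)·(-142.8) + cos(101.01072°)·(-268.3) = 191.41 m.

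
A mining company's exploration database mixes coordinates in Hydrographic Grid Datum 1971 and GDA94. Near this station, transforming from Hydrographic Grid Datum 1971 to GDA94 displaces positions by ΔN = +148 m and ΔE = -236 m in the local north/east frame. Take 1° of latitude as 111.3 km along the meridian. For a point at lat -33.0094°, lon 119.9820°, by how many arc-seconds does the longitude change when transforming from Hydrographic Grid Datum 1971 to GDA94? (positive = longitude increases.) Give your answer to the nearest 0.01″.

At latitude -33.0094°, cos φ = 0.838581.
1° of longitude at this latitude = 111.3 × cos φ = 93.33 km, so Δλ = -236.0 / 93334.1 = -0.0025286° = -9.103″.

Δλ = -9.10″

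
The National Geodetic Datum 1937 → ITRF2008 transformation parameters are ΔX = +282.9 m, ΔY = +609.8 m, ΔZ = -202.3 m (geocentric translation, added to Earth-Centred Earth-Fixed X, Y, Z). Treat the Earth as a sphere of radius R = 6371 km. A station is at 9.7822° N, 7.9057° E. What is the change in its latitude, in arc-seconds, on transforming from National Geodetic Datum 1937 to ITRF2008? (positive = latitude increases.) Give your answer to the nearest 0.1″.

sin φ = 0.169903, cos φ = 0.985461, sin λ = 0.137543, cos λ = 0.990496.
North component: ΔN = −sin φ cos λ·ΔX − sin φ sin λ·ΔY + cos φ·ΔZ = −(0.169903)(0.990496)(282.9) − (0.169903)(0.137543)(609.8) + (0.985461)(-202.3) = -261.22 m.
1° of latitude spans πR/180 = 111195 m, so Δφ = -261.22 / 111195 × 3600 = -8.457″.

Δφ = -8.5″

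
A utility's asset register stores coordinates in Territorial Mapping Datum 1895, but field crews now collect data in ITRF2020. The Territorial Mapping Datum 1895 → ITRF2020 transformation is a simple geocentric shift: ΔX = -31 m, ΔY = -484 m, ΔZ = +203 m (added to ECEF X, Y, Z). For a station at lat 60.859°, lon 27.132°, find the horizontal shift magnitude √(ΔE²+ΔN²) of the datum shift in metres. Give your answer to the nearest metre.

At φ = 60.859°, λ = 27.132°: sin φ = 0.873424, cos φ = 0.486961, sin λ = 0.456042, cos λ = 0.889958.
ΔE = −sin λ·ΔX + cos λ·ΔY = −(0.456042)·(-31) + (0.889958)·(-484) = -416.60 m.
ΔN = −sin φ cos λ·ΔX − sin φ sin λ·ΔY + cos φ·ΔZ = −(0.873424)(0.889958)(-31) − (0.873424)(0.456042)(-484) + (0.486961)(203) = 315.74 m.
Horizontal magnitude = √(ΔE² + ΔN²) = √((-416.60)² + 315.74²) = 522.73 m.

523 m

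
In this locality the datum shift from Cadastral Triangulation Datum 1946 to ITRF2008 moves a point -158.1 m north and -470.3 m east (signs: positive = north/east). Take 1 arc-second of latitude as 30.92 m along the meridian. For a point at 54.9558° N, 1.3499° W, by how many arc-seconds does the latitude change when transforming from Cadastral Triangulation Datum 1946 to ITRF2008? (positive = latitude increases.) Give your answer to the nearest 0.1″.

Δφ = -5.1″

1″ of latitude = 30.92 m, so Δφ = -158.1 / 30.92 = -5.113″.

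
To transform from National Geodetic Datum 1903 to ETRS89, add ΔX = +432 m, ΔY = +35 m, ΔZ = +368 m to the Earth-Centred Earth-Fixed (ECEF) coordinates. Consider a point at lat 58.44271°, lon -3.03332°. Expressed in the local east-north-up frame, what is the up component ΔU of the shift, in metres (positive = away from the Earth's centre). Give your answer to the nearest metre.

At φ = 58.44271°, λ = -3.03332°: sin φ = 0.852117, cos φ = 0.523351, sin λ = -0.052917, cos λ = 0.998599.
ΔU = cos φ cos λ·ΔX + cos φ sin λ·ΔY + sin φ·ΔZ = (0.523351)(0.998599)(432) + (0.523351)(-0.052917)(35) + (0.852117)(368) = 538.38 m.

ΔU = 538 m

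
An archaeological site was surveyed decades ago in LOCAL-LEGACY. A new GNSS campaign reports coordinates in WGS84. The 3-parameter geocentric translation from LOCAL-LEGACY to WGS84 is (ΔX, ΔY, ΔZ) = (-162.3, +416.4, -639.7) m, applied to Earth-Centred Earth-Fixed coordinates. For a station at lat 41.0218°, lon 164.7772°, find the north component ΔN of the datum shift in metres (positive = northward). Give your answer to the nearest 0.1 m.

The local north axis is (−sin φ cos λ, −sin φ sin λ, cos φ), giving ΔN = -102.787 − 71.762 − 482.628 = -657.18 m.

ΔN = -657.2 m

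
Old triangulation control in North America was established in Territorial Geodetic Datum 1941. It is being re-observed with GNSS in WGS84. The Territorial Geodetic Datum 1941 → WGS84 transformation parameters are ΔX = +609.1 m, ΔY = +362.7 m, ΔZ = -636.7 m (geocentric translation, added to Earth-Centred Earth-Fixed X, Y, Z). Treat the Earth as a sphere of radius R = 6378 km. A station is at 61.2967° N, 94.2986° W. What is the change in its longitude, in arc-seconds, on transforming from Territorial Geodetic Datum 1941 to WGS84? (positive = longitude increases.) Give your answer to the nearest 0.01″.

sin φ = 0.877119, cos φ = 0.480274, sin λ = -0.997187, cos λ = -0.074954.
East component: ΔE = −sin λ·ΔX + cos λ·ΔY = −(-0.997187)(609.1) + (-0.074954)(362.7) = 580.20 m.
1° of latitude spans πR/180 = 111317 m; at latitude φ, 1° of longitude spans that × cos φ = 53462.7 m, so Δλ = 580.20 / 53462.7 × 3600 = 39.069″.

Δλ = 39.07″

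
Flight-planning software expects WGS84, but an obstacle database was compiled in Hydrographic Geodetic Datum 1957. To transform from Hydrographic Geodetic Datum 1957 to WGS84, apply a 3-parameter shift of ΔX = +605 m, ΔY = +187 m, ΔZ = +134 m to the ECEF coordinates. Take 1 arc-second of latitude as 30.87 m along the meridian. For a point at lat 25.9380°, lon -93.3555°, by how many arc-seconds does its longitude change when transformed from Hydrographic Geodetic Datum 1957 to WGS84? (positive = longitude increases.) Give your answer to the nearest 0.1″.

sin φ = 0.437398, cos φ = 0.899268, sin λ = -0.998286, cos λ = -0.058531.
East component: ΔE = −sin λ·ΔX + cos λ·ΔY = −(-0.998286)(605) + (-0.058531)(187) = 593.02 m.
1° of latitude spans 3600 × 30.87 = 111132 m; at latitude φ, 1° of longitude spans that × cos φ = 99937.4 m, so Δλ = 593.02 / 99937.4 × 3600 = 21.362″.

Δλ = 21.4″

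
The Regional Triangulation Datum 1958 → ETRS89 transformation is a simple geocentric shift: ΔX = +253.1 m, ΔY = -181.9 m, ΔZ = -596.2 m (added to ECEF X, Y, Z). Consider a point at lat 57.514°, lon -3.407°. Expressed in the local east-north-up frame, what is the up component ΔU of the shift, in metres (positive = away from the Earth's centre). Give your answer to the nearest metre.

At φ = 57.514°, λ = -3.407°: sin φ = 0.843523, cos φ = 0.537094, sin λ = -0.059428, cos λ = 0.998233.
ΔU = cos φ cos λ·ΔX + cos φ sin λ·ΔY + sin φ·ΔZ = (0.537094)(0.998233)(253.1) + (0.537094)(-0.059428)(-181.9) + (0.843523)(-596.2) = -361.40 m.

ΔU = -361 m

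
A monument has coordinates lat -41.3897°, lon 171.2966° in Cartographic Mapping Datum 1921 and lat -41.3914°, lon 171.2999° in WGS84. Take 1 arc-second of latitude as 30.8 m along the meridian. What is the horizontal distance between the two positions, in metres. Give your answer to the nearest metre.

Δφ = -41.3914° − -41.3897° = -0.0017°; Δλ = 171.2999° − 171.2966° = +0.0033°.
1° of latitude = 3600 × 30.80 = 110880 m.
ΔN = Δφ × 110880 = -188.5 m; ΔE = Δλ × 110880 × cos(-41.3897°) = +0.0033 × 110880 × 0.750230 = 274.5 m.
Distance = √(ΔE² + ΔN²) = √(274.5² + (-188.5)²) = 333.0 m.

333 m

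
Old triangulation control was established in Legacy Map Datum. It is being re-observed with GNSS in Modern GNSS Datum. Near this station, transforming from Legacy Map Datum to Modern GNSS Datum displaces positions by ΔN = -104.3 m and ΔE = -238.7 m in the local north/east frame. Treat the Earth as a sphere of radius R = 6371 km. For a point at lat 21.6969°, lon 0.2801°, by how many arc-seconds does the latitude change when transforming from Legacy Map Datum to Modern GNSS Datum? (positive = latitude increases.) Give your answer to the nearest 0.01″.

On a sphere of radius R, 1 rad of latitude = R, so Δφ = ΔN / R = -104.3 / 6371000 = -1.6371e-05 rad = -3.377″.

Δφ = -3.38″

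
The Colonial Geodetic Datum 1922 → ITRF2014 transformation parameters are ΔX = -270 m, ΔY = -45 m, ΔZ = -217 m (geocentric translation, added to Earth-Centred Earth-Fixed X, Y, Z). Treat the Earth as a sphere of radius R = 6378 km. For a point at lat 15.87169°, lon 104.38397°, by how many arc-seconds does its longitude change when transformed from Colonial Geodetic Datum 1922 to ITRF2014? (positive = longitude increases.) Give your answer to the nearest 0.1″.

Δλ = 9.2″

sin φ = 0.273484, cos φ = 0.961877, sin λ = 0.968653, cos λ = -0.248419.
East component: ΔE = −sin λ·ΔX + cos λ·ΔY = −(0.968653)(-270) + (-0.248419)(-45) = 272.72 m.
1° of latitude spans πR/180 = 111317 m; at latitude φ, 1° of longitude spans that × cos φ = 107073.3 m, so Δλ = 272.72 / 107073.3 × 3600 = 9.169″.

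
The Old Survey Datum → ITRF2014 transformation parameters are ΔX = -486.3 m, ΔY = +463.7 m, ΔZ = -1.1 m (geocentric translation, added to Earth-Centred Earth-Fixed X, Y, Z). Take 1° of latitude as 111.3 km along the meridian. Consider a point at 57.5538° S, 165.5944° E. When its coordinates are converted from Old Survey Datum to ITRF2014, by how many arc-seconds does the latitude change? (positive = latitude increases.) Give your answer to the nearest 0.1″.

Δφ = 16.0″

sin φ = -0.843896, cos φ = 0.536507, sin λ = 0.248785, cos λ = -0.968559.
North component: ΔN = −sin φ cos λ·ΔX − sin φ sin λ·ΔY + cos φ·ΔZ = −(-0.843896)(-0.968559)(-486.3) − (-0.843896)(0.248785)(463.7) + (0.536507)(-1.1) = 494.25 m.
1° of latitude spans 111300 m, so Δφ = 494.25 / 111300 × 3600 = 15.986″.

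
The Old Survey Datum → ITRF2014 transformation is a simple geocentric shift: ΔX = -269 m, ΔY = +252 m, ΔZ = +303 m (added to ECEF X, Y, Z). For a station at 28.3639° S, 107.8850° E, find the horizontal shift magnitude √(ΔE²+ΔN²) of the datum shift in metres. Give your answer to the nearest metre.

456 m

At φ = -28.3639°, λ = 107.8850°: sin φ = -0.475070, cos φ = 0.879948, sin λ = 0.951675, cos λ = -0.307107.
ΔE = −sin λ·ΔX + cos λ·ΔY = −(0.951675)·(-269) + (-0.307107)·(252) = 178.61 m.
ΔN = −sin φ cos λ·ΔX − sin φ sin λ·ΔY + cos φ·ΔZ = −(-0.475070)(-0.307107)(-269) − (-0.475070)(0.951675)(252) + (0.879948)(303) = 419.80 m.
Horizontal magnitude = √(ΔE² + ΔN²) = √(178.61² + 419.80²) = 456.22 m.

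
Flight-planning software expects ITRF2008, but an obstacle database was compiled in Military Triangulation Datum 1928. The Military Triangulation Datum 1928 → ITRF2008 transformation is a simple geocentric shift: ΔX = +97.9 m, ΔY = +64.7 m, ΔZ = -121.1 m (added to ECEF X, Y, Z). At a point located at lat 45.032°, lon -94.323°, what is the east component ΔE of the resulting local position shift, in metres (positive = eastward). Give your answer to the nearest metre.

At φ = 45.032°, λ = -94.323°: sin φ = 0.707502, cos φ = 0.706712, sin λ = -0.997155, cos λ = -0.075379.
ΔE = −sin λ·ΔX + cos λ·ΔY = −(-0.997155)·(97.9) + (-0.075379)·(64.7) = 92.74 m.

ΔE = 93 m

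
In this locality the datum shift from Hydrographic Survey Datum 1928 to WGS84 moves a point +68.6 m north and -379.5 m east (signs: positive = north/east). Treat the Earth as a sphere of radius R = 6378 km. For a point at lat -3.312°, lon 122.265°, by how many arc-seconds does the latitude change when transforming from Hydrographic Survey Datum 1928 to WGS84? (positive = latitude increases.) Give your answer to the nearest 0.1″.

Δφ = 2.2″

On a sphere of radius R, 1 rad of latitude = R, so Δφ = ΔN / R = 68.6 / 6378000 = 1.0756e-05 rad = 2.219″.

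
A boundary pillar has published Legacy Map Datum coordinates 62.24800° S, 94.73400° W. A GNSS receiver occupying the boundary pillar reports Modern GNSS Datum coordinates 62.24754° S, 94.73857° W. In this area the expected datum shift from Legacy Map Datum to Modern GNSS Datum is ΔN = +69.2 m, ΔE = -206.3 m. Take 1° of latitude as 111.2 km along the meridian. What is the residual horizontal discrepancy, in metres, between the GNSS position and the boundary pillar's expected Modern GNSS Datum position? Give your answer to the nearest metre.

Observed coordinate differences: Δφ = +0.00046°, Δλ = -0.00457°.
Converting to metres (1° lat = 111200 m, cos φ = 0.465645): observed ΔN = 51.2 m, observed ΔE = -236.6 m.
Subtracting the expected shift leaves a residual of 51.2 − (69.2) = -18.0 m north and -236.6 − (-206.3) = -30.3 m east.
Residual distance = √((-18.0)² + (-30.3)²) = 35.3 m.

35 m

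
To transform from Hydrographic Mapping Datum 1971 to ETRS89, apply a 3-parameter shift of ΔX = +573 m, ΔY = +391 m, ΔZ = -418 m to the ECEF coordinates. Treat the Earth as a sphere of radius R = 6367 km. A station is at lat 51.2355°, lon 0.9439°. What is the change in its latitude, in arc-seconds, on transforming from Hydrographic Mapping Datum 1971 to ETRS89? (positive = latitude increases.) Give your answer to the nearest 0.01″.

Δφ = -23.11″

sin φ = 0.779726, cos φ = 0.626121, sin λ = 0.016473, cos λ = 0.999864.
North component: ΔN = −sin φ cos λ·ΔX − sin φ sin λ·ΔY + cos φ·ΔZ = −(0.779726)(0.999864)(573) − (0.779726)(0.016473)(391) + (0.626121)(-418) = -713.46 m.
1° of latitude spans πR/180 = 111125 m, so Δφ = -713.46 / 111125 × 3600 = -23.113″.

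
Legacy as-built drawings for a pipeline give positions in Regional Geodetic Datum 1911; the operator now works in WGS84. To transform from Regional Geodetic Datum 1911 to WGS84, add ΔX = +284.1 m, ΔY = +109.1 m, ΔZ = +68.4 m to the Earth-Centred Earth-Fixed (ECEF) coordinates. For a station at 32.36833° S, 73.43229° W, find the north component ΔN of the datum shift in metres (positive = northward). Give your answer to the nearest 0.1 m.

ΔN = 45.2 m

The local north axis is (−sin φ cos λ, −sin φ sin λ, cos φ), giving ΔN = 43.370 − 55.983 + 57.772 = 45.16 m.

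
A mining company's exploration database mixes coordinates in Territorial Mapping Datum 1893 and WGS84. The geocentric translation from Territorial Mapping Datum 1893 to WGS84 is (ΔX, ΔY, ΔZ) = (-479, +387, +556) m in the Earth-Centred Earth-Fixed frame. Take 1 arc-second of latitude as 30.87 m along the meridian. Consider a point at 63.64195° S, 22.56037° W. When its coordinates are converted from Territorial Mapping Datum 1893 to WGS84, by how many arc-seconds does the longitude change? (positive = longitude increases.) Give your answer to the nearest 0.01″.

Δλ = 12.67″

sin φ = -0.896037, cos φ = 0.443979, sin λ = -0.383657, cos λ = 0.923476.
East component: ΔE = −sin λ·ΔX + cos λ·ΔY = −(-0.383657)(-479) + (0.923476)(387) = 173.61 m.
1° of latitude spans 3600 × 30.87 = 111132 m; at latitude φ, 1° of longitude spans that × cos φ = 49340.3 m, so Δλ = 173.61 / 49340.3 × 3600 = 12.667″.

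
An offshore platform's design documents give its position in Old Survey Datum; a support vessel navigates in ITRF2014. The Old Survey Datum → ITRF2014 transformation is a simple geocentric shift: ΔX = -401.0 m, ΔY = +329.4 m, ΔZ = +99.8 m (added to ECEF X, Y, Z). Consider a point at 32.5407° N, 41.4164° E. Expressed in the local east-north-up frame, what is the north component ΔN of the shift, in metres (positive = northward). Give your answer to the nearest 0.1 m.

The local north axis is (−sin φ cos λ, −sin φ sin λ, cos φ), giving ΔN = 161.756 − 117.212 + 84.132 = 128.68 m.

ΔN = 128.7 m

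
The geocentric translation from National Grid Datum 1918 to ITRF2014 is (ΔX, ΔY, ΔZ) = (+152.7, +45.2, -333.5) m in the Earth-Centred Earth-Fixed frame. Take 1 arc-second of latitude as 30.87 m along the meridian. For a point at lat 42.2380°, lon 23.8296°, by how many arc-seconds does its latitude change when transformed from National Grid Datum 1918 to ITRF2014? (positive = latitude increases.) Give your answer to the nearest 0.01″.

Δφ = -11.44″

sin φ = 0.672212, cos φ = 0.740359, sin λ = 0.404018, cos λ = 0.914751.
North component: ΔN = −sin φ cos λ·ΔX − sin φ sin λ·ΔY + cos φ·ΔZ = −(0.672212)(0.914751)(152.7) − (0.672212)(0.404018)(45.2) + (0.740359)(-333.5) = -353.08 m.
1° of latitude spans 3600 × 30.87 = 111132 m, so Δφ = -353.08 / 111132 × 3600 = -11.438″.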